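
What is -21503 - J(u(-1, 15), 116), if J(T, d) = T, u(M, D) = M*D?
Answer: -21488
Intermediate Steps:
u(M, D) = D*M
-21503 - J(u(-1, 15), 116) = -21503 - 15*(-1) = -21503 - 1*(-15) = -21503 + 15 = -21488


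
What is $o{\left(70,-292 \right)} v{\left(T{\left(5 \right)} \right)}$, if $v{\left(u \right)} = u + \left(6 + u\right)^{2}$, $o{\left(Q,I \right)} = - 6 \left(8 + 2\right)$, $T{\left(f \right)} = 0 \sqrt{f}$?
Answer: $-2160$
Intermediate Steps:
$T{\left(f \right)} = 0$
$o{\left(Q,I \right)} = -60$ ($o{\left(Q,I \right)} = \left(-6\right) 10 = -60$)
$o{\left(70,-292 \right)} v{\left(T{\left(5 \right)} \right)} = - 60 \left(0 + \left(6 + 0\right)^{2}\right) = - 60 \left(0 + 6^{2}\right) = - 60 \left(0 + 36\right) = \left(-60\right) 36 = -2160$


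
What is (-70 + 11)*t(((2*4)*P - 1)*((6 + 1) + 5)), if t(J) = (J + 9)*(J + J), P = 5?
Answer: -26341848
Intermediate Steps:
t(J) = 2*J*(9 + J) (t(J) = (9 + J)*(2*J) = 2*J*(9 + J))
(-70 + 11)*t(((2*4)*P - 1)*((6 + 1) + 5)) = (-70 + 11)*(2*(((2*4)*5 - 1)*((6 + 1) + 5))*(9 + ((2*4)*5 - 1)*((6 + 1) + 5))) = -118*(8*5 - 1)*(7 + 5)*(9 + (8*5 - 1)*(7 + 5)) = -118*(40 - 1)*12*(9 + (40 - 1)*12) = -118*39*12*(9 + 39*12) = -118*468*(9 + 468) = -118*468*477 = -59*446472 = -26341848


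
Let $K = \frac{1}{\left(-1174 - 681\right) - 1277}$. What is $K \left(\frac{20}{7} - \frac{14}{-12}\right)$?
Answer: $- \frac{169}{131544} \approx -0.0012847$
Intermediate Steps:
$K = - \frac{1}{3132}$ ($K = \frac{1}{\left(-1174 - 681\right) - 1277} = \frac{1}{-1855 - 1277} = \frac{1}{-3132} = - \frac{1}{3132} \approx -0.00031928$)
$K \left(\frac{20}{7} - \frac{14}{-12}\right) = - \frac{\frac{20}{7} - \frac{14}{-12}}{3132} = - \frac{20 \cdot \frac{1}{7} - - \frac{7}{6}}{3132} = - \frac{\frac{20}{7} + \frac{7}{6}}{3132} = \left(- \frac{1}{3132}\right) \frac{169}{42} = - \frac{169}{131544}$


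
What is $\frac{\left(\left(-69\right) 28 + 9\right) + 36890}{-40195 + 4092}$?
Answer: $- \frac{34967}{36103} \approx -0.96853$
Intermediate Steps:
$\frac{\left(\left(-69\right) 28 + 9\right) + 36890}{-40195 + 4092} = \frac{\left(-1932 + 9\right) + 36890}{-36103} = \left(-1923 + 36890\right) \left(- \frac{1}{36103}\right) = 34967 \left(- \frac{1}{36103}\right) = - \frac{34967}{36103}$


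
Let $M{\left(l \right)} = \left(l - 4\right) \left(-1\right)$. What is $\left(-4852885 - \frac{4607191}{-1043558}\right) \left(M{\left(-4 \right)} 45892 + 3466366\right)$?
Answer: $- \frac{9706929938266910889}{521779} \approx -1.8604 \cdot 10^{13}$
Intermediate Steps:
$M{\left(l \right)} = 4 - l$ ($M{\left(l \right)} = \left(-4 + l\right) \left(-1\right) = 4 - l$)
$\left(-4852885 - \frac{4607191}{-1043558}\right) \left(M{\left(-4 \right)} 45892 + 3466366\right) = \left(-4852885 - \frac{4607191}{-1043558}\right) \left(\left(4 - -4\right) 45892 + 3466366\right) = \left(-4852885 - - \frac{4607191}{1043558}\right) \left(\left(4 + 4\right) 45892 + 3466366\right) = \left(-4852885 + \frac{4607191}{1043558}\right) \left(8 \cdot 45892 + 3466366\right) = - \frac{5064262357639 \left(367136 + 3466366\right)}{1043558} = \left(- \frac{5064262357639}{1043558}\right) 3833502 = - \frac{9706929938266910889}{521779}$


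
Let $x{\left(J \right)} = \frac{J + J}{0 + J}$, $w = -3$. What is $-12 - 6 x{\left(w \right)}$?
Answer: $-24$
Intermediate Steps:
$x{\left(J \right)} = 2$ ($x{\left(J \right)} = \frac{2 J}{J} = 2$)
$-12 - 6 x{\left(w \right)} = -12 - 12 = -24$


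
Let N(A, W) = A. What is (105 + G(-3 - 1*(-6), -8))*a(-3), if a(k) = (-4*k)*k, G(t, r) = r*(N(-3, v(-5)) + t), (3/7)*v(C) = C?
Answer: -3780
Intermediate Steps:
v(C) = 7*C/3
G(t, r) = r*(-3 + t)
a(k) = -4*k²
(105 + G(-3 - 1*(-6), -8))*a(-3) = (105 - 8*(-3 + (-3 - 1*(-6))))*(-4*(-3)²) = (105 - 8*(-3 + (-3 + 6)))*(-4*9) = (105 - 8*(-3 + 3))*(-36) = (105 - 8*0)*(-36) = (105 + 0)*(-36) = 105*(-36) = -3780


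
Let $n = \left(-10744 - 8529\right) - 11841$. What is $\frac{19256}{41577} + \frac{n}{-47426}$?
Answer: $\frac{1103430917}{985915401} \approx 1.1192$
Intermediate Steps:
$n = -31114$ ($n = -19273 - 11841 = -31114$)
$\frac{19256}{41577} + \frac{n}{-47426} = \frac{19256}{41577} - \frac{31114}{-47426} = 19256 \cdot \frac{1}{41577} - - \frac{15557}{23713} = \frac{19256}{41577} + \frac{15557}{23713} = \frac{1103430917}{985915401}$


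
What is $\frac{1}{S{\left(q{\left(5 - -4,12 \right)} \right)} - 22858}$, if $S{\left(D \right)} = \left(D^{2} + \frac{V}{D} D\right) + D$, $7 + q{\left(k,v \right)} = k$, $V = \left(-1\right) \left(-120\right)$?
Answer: $- \frac{1}{22732} \approx -4.3991 \cdot 10^{-5}$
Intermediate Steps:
$V = 120$
$q{\left(k,v \right)} = -7 + k$
$S{\left(D \right)} = 120 + D + D^{2}$ ($S{\left(D \right)} = \left(D^{2} + \frac{120}{D} D\right) + D = \left(D^{2} + 120\right) + D = \left(120 + D^{2}\right) + D = 120 + D + D^{2}$)
$\frac{1}{S{\left(q{\left(5 - -4,12 \right)} \right)} - 22858} = \frac{1}{\left(120 + \left(-7 + \left(5 - -4\right)\right) + \left(-7 + \left(5 - -4\right)\right)^{2}\right) - 22858} = \frac{1}{\left(120 + \left(-7 + \left(5 + 4\right)\right) + \left(-7 + \left(5 + 4\right)\right)^{2}\right) - 22858} = \frac{1}{\left(120 + \left(-7 + 9\right) + \left(-7 + 9\right)^{2}\right) - 22858} = \frac{1}{\left(120 + 2 + 2^{2}\right) - 22858} = \frac{1}{\left(120 + 2 + 4\right) - 22858} = \frac{1}{126 - 22858} = \frac{1}{-22732} = - \frac{1}{22732}$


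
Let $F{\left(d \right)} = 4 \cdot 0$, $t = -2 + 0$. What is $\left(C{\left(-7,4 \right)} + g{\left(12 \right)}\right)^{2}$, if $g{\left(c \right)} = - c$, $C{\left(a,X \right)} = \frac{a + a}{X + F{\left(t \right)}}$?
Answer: $\frac{961}{4} \approx 240.25$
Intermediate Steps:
$t = -2$
$F{\left(d \right)} = 0$
$C{\left(a,X \right)} = \frac{2 a}{X}$ ($C{\left(a,X \right)} = \frac{a + a}{X + 0} = \frac{2 a}{X}$)
$\left(C{\left(-7,4 \right)} + g{\left(12 \right)}\right)^{2} = \left(2 \left(-7\right) \frac{1}{4} - 12\right)^{2} = \left(- \frac{7}{2} - 12\right)^{2} = \left(- \frac{31}{2}\right)^{2} = \frac{961}{4}$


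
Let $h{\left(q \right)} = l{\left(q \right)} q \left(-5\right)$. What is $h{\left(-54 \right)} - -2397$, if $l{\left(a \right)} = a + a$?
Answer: $-26763$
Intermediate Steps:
$l{\left(a \right)} = 2 a$
$h{\left(q \right)} = - 10 q^{2}$ ($h{\left(q \right)} = 2 q q \left(-5\right) = 2 q^{2} \left(-5\right) = - 10 q^{2}$)
$h{\left(-54 \right)} - -2397 = - 10 \left(-54\right)^{2} - -2397 = \left(-10\right) 2916 + 2397 = -29160 + 2397 = -26763$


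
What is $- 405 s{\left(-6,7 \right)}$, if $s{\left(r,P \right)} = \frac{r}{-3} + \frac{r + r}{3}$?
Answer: $810$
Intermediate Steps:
$s{\left(r,P \right)} = \frac{r}{3}$ ($s{\left(r,P \right)} = r \left(- \frac{1}{3}\right) + 2 r \frac{1}{3} = - \frac{r}{3} + \frac{2 r}{3} = \frac{r}{3}$)
$- 405 s{\left(-6,7 \right)} = - 405 \cdot \frac{1}{3} \left(-6\right) = \left(-405\right) \left(-2\right) = 810$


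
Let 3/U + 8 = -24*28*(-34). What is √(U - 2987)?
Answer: I*√389553769670/11420 ≈ 54.653*I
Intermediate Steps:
U = 3/22840 (U = 3/(-8 - 24*28*(-34)) = 3/(-8 - 672*(-34)) = 3/(-8 + 22848) = 3/22840 ≈ 0.00013135)
√(U - 2987) = √(3/22840 - 2987) = √(-68223077/22840) = I*√389553769670/11420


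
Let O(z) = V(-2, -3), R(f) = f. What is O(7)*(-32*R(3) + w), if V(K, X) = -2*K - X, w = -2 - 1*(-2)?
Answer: -672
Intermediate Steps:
w = 0 (w = -2 + 2 = 0)
V(K, X) = -X - 2*K
O(z) = 7 (O(z) = -1*(-3) - 2*(-2) = 3 + 4 = 7)
O(7)*(-32*R(3) + w) = 7*(-32*3 + 0) = 7*(-96 + 0) = 7*(-96) = -672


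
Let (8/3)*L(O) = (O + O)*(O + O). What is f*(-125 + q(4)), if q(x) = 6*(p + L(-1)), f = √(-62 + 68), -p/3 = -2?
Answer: -80*√6 ≈ -195.96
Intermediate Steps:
p = 6 (p = -3*(-2) = 6)
L(O) = 3*O²/2 (L(O) = 3*((O + O)*(O + O))/8 = 3*((2*O)*(2*O))/8 = 3*(4*O²)/8 = 3*O²/2)
f = √6 ≈ 2.4495
q(x) = 45 (q(x) = 6*(6 + (3/2)*(-1)²) = 6*(6 + (3/2)*1) = 6*(6 + 3/2) = 6*(15/2) = 45)
f*(-125 + q(4)) = √6*(-125 + 45) = √6*(-80) = -80*√6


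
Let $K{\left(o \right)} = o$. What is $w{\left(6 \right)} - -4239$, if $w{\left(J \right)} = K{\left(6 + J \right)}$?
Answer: $4251$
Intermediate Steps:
$w{\left(J \right)} = 6 + J$
$w{\left(6 \right)} - -4239 = \left(6 + 6\right) - -4239 = 12 + 4239 = 4251$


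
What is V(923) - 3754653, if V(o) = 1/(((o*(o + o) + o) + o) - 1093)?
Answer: -6400222804982/1704611 ≈ -3.7547e+6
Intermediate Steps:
V(o) = 1/(-1093 + 2*o + 2*o²) (V(o) = 1/(((o*(2*o) + o) + o) - 1093) = 1/(((2*o² + o) + o) - 1093) = 1/(((o + 2*o²) + o) - 1093) = 1/((2*o + 2*o²) - 1093) = 1/(-1093 + 2*o + 2*o²))
V(923) - 3754653 = 1/(-1093 + 2*923 + 2*923²) - 3754653 = 1/(-1093 + 1846 + 2*851929) - 3754653 = 1/(-1093 + 1846 + 1703858) - 3754653 = 1/1704611 - 3754653 = -6400222804982/1704611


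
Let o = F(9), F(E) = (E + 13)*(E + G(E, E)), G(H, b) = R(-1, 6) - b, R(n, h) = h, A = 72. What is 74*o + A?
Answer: 9840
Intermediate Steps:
G(H, b) = 6 - b
F(E) = 78 + 6*E (F(E) = (E + 13)*(E + (6 - E)) = (13 + E)*6 = 78 + 6*E)
o = 132 (o = 78 + 6*9 = 78 + 54 = 132)
74*o + A = 74*132 + 72 = 9768 + 72 = 9840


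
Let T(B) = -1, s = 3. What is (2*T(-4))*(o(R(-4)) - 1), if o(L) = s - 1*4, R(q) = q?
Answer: 4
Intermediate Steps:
o(L) = -1 (o(L) = 3 - 1*4 = 3 - 4 = -1)
(2*T(-4))*(o(R(-4)) - 1) = (2*(-1))*(-1 - 1) = -2*(-2) = 4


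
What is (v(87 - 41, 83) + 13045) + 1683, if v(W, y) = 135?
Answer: 14863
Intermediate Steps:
(v(87 - 41, 83) + 13045) + 1683 = (135 + 13045) + 1683 = 13180 + 1683 = 14863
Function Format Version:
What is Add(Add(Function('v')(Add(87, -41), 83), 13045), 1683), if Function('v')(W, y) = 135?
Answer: 14863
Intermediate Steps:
Add(Add(Function('v')(Add(87, -41), 83), 13045), 1683) = Add(Add(135, 13045), 1683) = Add(13180, 1683) = 14863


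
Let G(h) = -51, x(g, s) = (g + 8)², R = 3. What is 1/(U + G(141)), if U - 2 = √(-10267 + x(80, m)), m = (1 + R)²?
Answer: -49/4924 - 29*I*√3/4924 ≈ -0.0099513 - 0.010201*I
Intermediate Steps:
m = 16 (m = (1 + 3)² = 4² = 16)
x(g, s) = (8 + g)²
U = 2 + 29*I*√3 (U = 2 + √(-10267 + (8 + 80)²) = 2 + √(-10267 + 88²) = 2 + √(-10267 + 7744) = 2 + √(-2523) = 2 + 29*I*√3 ≈ 2.0 + 50.229*I)
1/(U + G(141)) = 1/((2 + 29*I*√3) - 51) = 1/(-49 + 29*I*√3)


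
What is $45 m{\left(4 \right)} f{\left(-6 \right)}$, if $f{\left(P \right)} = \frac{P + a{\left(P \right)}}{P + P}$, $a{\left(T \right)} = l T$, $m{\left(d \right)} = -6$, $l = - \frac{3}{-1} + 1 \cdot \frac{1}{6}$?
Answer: $- \frac{1125}{2} \approx -562.5$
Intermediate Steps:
$l = \frac{19}{6}$ ($l = \left(-3\right) \left(-1\right) + 1 \cdot \frac{1}{6} = 3 + \frac{1}{6} = \frac{19}{6} \approx 3.1667$)
$a{\left(T \right)} = \frac{19 T}{6}$
$f{\left(P \right)} = \frac{25}{12}$ ($f{\left(P \right)} = \frac{P + \frac{19 P}{6}}{P + P} = \frac{\frac{25}{6} P}{2 P} = \frac{25 P}{6} \frac{1}{2 P} = \frac{25}{12}$)
$45 m{\left(4 \right)} f{\left(-6 \right)} = 45 \left(-6\right) \frac{25}{12} = \left(-270\right) \frac{25}{12} = - \frac{1125}{2}$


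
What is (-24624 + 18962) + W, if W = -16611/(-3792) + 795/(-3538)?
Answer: -12651030079/2236016 ≈ -5657.8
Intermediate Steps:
W = 9292513/2236016 (W = -16611*(-1/3792) + 795*(-1/3538) = 5537/1264 - 795/3538 = 9292513/2236016 ≈ 4.1558)
(-24624 + 18962) + W = (-24624 + 18962) + 9292513/2236016 = -5662 + 9292513/2236016 = -12651030079/2236016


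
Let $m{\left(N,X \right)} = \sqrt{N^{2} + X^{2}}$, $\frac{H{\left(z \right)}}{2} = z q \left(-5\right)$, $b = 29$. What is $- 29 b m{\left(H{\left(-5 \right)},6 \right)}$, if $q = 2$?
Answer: $- 1682 \sqrt{2509} \approx -84251.0$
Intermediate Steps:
$H{\left(z \right)} = - 20 z$ ($H{\left(z \right)} = 2 z 2 \left(-5\right) = 2 \cdot 2 z \left(-5\right) = 2 \left(- 10 z\right) = - 20 z$)
$- 29 b m{\left(H{\left(-5 \right)},6 \right)} = \left(-29\right) 29 \sqrt{\left(\left(-20\right) \left(-5\right)\right)^{2} + 6^{2}} = - 841 \sqrt{100^{2} + 36} = - 841 \sqrt{10000 + 36} = - 841 \sqrt{10036} = - 841 \cdot 2 \sqrt{2509} = - 1682 \sqrt{2509}$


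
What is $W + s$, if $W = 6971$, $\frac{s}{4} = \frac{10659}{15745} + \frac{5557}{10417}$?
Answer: $\frac{1144147319787}{164015665} \approx 6975.8$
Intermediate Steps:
$s = \frac{794119072}{164015665}$ ($s = 4 \left(\frac{10659}{15745} + \frac{5557}{10417}\right) = 4 \cdot \frac{198529768}{164015665} = \frac{794119072}{164015665} \approx 4.8417$)
$W + s = 6971 + \frac{794119072}{164015665} = \frac{1144147319787}{164015665}$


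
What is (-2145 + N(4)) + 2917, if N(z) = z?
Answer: 776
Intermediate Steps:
(-2145 + N(4)) + 2917 = (-2145 + 4) + 2917 = -2141 + 2917 = 776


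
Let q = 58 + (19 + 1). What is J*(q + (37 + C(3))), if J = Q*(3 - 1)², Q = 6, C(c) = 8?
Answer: 2952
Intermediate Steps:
J = 24 (J = 6*(3 - 1)² = 6*2² = 6*4 = 24)
q = 78 (q = 58 + 20 = 78)
J*(q + (37 + C(3))) = 24*(78 + (37 + 8)) = 24*(78 + 45) = 24*123 = 2952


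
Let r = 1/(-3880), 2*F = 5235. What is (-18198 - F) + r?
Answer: -80764141/3880 ≈ -20816.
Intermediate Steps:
F = 5235/2 (F = (½)*5235 = 5235/2 ≈ 2617.5)
r = -1/3880 ≈ -0.00025773
(-18198 - F) + r = (-18198 - 1*5235/2) - 1/3880 = (-18198 - 5235/2) - 1/3880 = -41631/2 - 1/3880 = -80764141/3880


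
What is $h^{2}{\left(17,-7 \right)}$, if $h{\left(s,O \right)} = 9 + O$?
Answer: $4$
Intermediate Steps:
$h^{2}{\left(17,-7 \right)} = \left(9 - 7\right)^{2} = 2^{2} = 4$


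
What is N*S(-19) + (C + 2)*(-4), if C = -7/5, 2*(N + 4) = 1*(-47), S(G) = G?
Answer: 5201/10 ≈ 520.10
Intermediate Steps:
N = -55/2 (N = -4 + (1*(-47))/2 = -4 + (½)*(-47) = -4 - 47/2 = -55/2 ≈ -27.500)
C = -7/5 (C = -7*⅕ = -7/5 ≈ -1.4000)
N*S(-19) + (C + 2)*(-4) = -55/2*(-19) + (-7/5 + 2)*(-4) = 1045/2 + (⅗)*(-4) = 1045/2 - 12/5 = 5201/10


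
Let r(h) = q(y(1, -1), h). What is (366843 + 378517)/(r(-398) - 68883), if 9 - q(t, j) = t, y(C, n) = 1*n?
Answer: -106480/9839 ≈ -10.822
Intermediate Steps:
y(C, n) = n
q(t, j) = 9 - t
r(h) = 10 (r(h) = 9 - 1*(-1) = 9 + 1 = 10)
(366843 + 378517)/(r(-398) - 68883) = (366843 + 378517)/(10 - 68883) = 745360/(-68873) = 745360*(-1/68873) = -106480/9839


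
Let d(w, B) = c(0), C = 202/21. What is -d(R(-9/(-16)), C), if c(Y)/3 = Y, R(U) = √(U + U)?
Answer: 0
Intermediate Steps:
R(U) = √2*√U (R(U) = √(2*U) = √2*√U)
C = 202/21 (C = 202*(1/21) = 202/21 ≈ 9.6190)
c(Y) = 3*Y
d(w, B) = 0 (d(w, B) = 3*0 = 0)
-d(R(-9/(-16)), C) = -1*0 = 0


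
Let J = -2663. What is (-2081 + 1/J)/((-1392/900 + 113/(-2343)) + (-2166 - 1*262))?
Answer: 46372187400/54140129489 ≈ 0.85652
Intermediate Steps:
(-2081 + 1/J)/((-1392/900 + 113/(-2343)) + (-2166 - 1*262)) = (-2081 + 1/(-2663))/((-1392/900 + 113/(-2343)) + (-2166 - 1*262)) = (-2081 - 1/2663)/((-1392*1/900 + 113*(-1/2343)) + (-2166 - 262)) = -5541704/(2663*((-116/75 - 113/2343) - 2428)) = -5541704/(2663*(-93421/58575 - 2428)) = -5541704/(2663*(-142313521/58575)) = -5541704/2663*(-58575/142313521) = 46372187400/54140129489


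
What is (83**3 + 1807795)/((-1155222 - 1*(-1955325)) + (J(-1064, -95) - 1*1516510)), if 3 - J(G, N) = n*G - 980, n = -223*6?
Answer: -1189791/1069528 ≈ -1.1124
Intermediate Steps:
n = -1338
J(G, N) = 983 + 1338*G (J(G, N) = 3 - (-1338*G - 980) = 3 - (-980 - 1338*G) = 3 + (980 + 1338*G) = 983 + 1338*G)
(83**3 + 1807795)/((-1155222 - 1*(-1955325)) + (J(-1064, -95) - 1*1516510)) = (83**3 + 1807795)/((-1155222 - 1*(-1955325)) + ((983 + 1338*(-1064)) - 1*1516510)) = (571787 + 1807795)/((-1155222 + 1955325) + ((983 - 1423632) - 1516510)) = 2379582/(800103 + (-1422649 - 1516510)) = 2379582/(800103 - 2939159) = 2379582/(-2139056) = 2379582*(-1/2139056) = -1189791/1069528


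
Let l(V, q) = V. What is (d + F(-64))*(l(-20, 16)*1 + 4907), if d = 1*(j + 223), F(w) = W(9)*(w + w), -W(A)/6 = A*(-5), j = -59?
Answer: -168093252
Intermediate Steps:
W(A) = 30*A (W(A) = -6*A*(-5) = -(-30)*A = 30*A)
F(w) = 540*w (F(w) = (30*9)*(w + w) = 270*(2*w) = 540*w)
d = 164 (d = 1*(-59 + 223) = 1*164 = 164)
(d + F(-64))*(l(-20, 16)*1 + 4907) = (164 + 540*(-64))*(-20*1 + 4907) = (164 - 34560)*(-20 + 4907) = -34396*4887 = -168093252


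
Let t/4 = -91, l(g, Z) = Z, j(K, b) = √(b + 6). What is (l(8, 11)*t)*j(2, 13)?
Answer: -4004*√19 ≈ -17453.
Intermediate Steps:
j(K, b) = √(6 + b)
t = -364 (t = 4*(-91) = -364)
(l(8, 11)*t)*j(2, 13) = (11*(-364))*√(6 + 13) = -4004*√19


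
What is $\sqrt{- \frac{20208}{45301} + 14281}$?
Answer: $\frac{\sqrt{29306275720273}}{45301} \approx 119.5$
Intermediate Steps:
$\sqrt{- \frac{20208}{45301} + 14281} = \sqrt{\frac{646923373}{45301}} = \frac{\sqrt{29306275720273}}{45301}$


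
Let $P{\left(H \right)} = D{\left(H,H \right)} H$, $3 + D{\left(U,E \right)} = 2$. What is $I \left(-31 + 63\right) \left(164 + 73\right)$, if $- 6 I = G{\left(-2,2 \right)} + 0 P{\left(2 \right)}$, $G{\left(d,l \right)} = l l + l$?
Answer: $-7584$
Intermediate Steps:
$D{\left(U,E \right)} = -1$ ($D{\left(U,E \right)} = -3 + 2 = -1$)
$G{\left(d,l \right)} = l + l^{2}$ ($G{\left(d,l \right)} = l^{2} + l = l + l^{2}$)
$P{\left(H \right)} = - H$
$I = -1$ ($I = - \frac{2 \left(1 + 2\right) + 0 \left(\left(-1\right) 2\right)}{6} = - \frac{2 \cdot 3 + 0 \left(-2\right)}{6} = - \frac{6 + 0}{6} = \left(- \frac{1}{6}\right) 6 = -1$)
$I \left(-31 + 63\right) \left(164 + 73\right) = - \left(-31 + 63\right) \left(164 + 73\right) = - 32 \cdot 237 = \left(-1\right) 7584 = -7584$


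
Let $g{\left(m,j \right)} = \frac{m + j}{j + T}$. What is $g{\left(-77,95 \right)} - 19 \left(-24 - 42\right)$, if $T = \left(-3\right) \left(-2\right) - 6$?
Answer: $\frac{119148}{95} \approx 1254.2$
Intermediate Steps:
$T = 0$ ($T = 6 - 6 = 0$)
$g{\left(m,j \right)} = \frac{j + m}{j}$ ($g{\left(m,j \right)} = \frac{m + j}{j + 0} = \frac{j + m}{j}$)
$g{\left(-77,95 \right)} - 19 \left(-24 - 42\right) = \frac{95 - 77}{95} - 19 \left(-24 - 42\right) = \frac{1}{95} \cdot 18 - -1254 = \frac{18}{95} + 1254 = \frac{119148}{95}$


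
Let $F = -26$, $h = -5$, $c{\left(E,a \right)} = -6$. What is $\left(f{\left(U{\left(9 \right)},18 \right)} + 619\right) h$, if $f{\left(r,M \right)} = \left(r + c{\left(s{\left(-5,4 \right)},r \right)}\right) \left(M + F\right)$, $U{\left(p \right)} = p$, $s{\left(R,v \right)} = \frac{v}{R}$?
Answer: $-2975$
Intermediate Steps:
$f{\left(r,M \right)} = \left(-26 + M\right) \left(-6 + r\right)$ ($f{\left(r,M \right)} = \left(r - 6\right) \left(M - 26\right) = \left(-6 + r\right) \left(-26 + M\right) = \left(-26 + M\right) \left(-6 + r\right)$)
$\left(f{\left(U{\left(9 \right)},18 \right)} + 619\right) h = \left(\left(156 - 234 - 108 + 18 \cdot 9\right) + 619\right) \left(-5\right) = \left(\left(156 - 234 - 108 + 162\right) + 619\right) \left(-5\right) = \left(-24 + 619\right) \left(-5\right) = 595 \left(-5\right) = -2975$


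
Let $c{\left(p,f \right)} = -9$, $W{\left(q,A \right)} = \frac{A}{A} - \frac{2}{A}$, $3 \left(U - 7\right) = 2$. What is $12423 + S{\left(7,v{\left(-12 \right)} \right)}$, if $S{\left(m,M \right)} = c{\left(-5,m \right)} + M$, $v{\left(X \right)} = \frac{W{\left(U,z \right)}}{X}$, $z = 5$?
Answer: $\frac{248279}{20} \approx 12414.0$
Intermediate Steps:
$U = \frac{23}{3}$ ($U = 7 + \frac{1}{3} \cdot 2 = 7 + \frac{2}{3} = \frac{23}{3} \approx 7.6667$)
$W{\left(q,A \right)} = 1 - \frac{2}{A}$
$v{\left(X \right)} = \frac{3}{5 X}$ ($v{\left(X \right)} = \frac{\frac{1}{5} \left(-2 + 5\right)}{X} = \frac{\frac{1}{5} \cdot 3}{X} = \frac{3}{5 X}$)
$S{\left(m,M \right)} = -9 + M$
$12423 + S{\left(7,v{\left(-12 \right)} \right)} = 12423 - \left(9 - \frac{3}{5 \left(-12\right)}\right) = 12423 + \left(-9 + \frac{3}{5} \left(- \frac{1}{12}\right)\right) = 12423 - \frac{181}{20} = \frac{248279}{20}$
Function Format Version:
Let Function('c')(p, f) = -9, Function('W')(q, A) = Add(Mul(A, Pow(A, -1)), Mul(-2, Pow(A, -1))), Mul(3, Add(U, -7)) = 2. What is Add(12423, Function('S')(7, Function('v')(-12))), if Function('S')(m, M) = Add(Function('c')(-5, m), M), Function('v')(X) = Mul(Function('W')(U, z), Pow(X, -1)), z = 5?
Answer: Rational(248279, 20) ≈ 12414.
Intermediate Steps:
U = Rational(23, 3) (U = Add(7, Mul(Rational(1, 3), 2)) = Add(7, Rational(2, 3)) = Rational(23, 3) ≈ 7.6667)
Function('W')(q, A) = Add(1, Mul(-2, Pow(A, -1)))
Function('v')(X) = Mul(Rational(3, 5), Pow(X, -1)) (Function('v')(X) = Mul(Mul(Pow(5, -1), Add(-2, 5)), Pow(X, -1)) = Mul(Mul(Rational(1, 5), 3), Pow(X, -1)) = Mul(Rational(3, 5), Pow(X, -1)))
Function('S')(m, M) = Add(-9, M)
Add(12423, Function('S')(7, Function('v')(-12))) = Add(12423, Add(-9, Mul(Rational(3, 5), Pow(-12, -1)))) = Add(12423, Add(-9, Mul(Rational(3, 5), Rational(-1, 12)))) = Add(12423, Add(-9, Rational(-1, 20))) = Add(12423, Rational(-181, 20)) = Rational(248279, 20)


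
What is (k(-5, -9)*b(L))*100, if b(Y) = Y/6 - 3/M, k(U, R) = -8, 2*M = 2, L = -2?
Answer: 8000/3 ≈ 2666.7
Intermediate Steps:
M = 1 (M = (1/2)*2 = 1)
b(Y) = -3 + Y/6 (b(Y) = Y/6 - 3/1 = Y*(1/6) - 3*1 = Y/6 - 3 = -3 + Y/6)
(k(-5, -9)*b(L))*100 = -8*(-3 + (1/6)*(-2))*100 = -8*(-3 - 1/3)*100 = -8*(-10/3)*100 = (80/3)*100 = 8000/3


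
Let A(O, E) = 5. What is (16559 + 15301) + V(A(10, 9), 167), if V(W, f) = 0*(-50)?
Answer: 31860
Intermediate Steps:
V(W, f) = 0
(16559 + 15301) + V(A(10, 9), 167) = (16559 + 15301) + 0 = 31860 + 0 = 31860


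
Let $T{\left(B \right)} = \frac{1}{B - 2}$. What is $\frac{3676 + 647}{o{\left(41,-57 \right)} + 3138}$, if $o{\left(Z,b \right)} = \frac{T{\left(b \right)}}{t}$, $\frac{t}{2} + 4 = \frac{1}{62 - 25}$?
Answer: $\frac{74986758}{54431785} \approx 1.3776$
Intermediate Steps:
$T{\left(B \right)} = \frac{1}{-2 + B}$
$t = - \frac{294}{37}$ ($t = -8 + \frac{2}{62 - 25} = -8 + \frac{2}{37} = - \frac{294}{37} \approx -7.9459$)
$o{\left(Z,b \right)} = - \frac{37}{294 \left(-2 + b\right)}$ ($o{\left(Z,b \right)} = \frac{1}{\left(-2 + b\right) \left(- \frac{294}{37}\right)} = \frac{1}{-2 + b} \left(- \frac{37}{294}\right) = - \frac{37}{294 \left(-2 + b\right)}$)
$\frac{3676 + 647}{o{\left(41,-57 \right)} + 3138} = \frac{3676 + 647}{- \frac{37}{-588 + 294 \left(-57\right)} + 3138} = \frac{4323}{- \frac{37}{-588 - 16758} + 3138} = \frac{4323}{- \frac{37}{-17346} + 3138} = \frac{4323}{\left(-37\right) \left(- \frac{1}{17346}\right) + 3138} = \frac{4323}{\frac{37}{17346} + 3138} = \frac{4323}{\frac{54431785}{17346}} = 4323 \cdot \frac{17346}{54431785} = \frac{74986758}{54431785}$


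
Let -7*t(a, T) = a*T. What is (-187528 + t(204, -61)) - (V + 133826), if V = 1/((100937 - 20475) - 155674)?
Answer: -168251801201/526484 ≈ -3.1958e+5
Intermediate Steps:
V = -1/75212 (V = 1/(80462 - 155674) = 1/(-75212) = -1/75212 ≈ -1.3296e-5)
t(a, T) = -T*a/7 (t(a, T) = -a*T/7 = -T*a/7)
(-187528 + t(204, -61)) - (V + 133826) = (-187528 - ⅐*(-61)*204) - (-1/75212 + 133826) = (-187528 + 12444/7) - 1*10065321111/75212 = -1300252/7 - 10065321111/75212 = -168251801201/526484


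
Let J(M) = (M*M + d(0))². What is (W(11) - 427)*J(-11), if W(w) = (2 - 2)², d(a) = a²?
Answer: -6251707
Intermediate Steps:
J(M) = M⁴ (J(M) = (M*M + 0²)² = (M² + 0)² = (M²)² = M⁴)
W(w) = 0 (W(w) = 0² = 0)
(W(11) - 427)*J(-11) = (0 - 427)*(-11)⁴ = -427*14641 = -6251707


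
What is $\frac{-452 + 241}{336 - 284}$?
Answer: $- \frac{211}{52} \approx -4.0577$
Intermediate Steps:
$\frac{-452 + 241}{336 - 284} = - \frac{211}{52}$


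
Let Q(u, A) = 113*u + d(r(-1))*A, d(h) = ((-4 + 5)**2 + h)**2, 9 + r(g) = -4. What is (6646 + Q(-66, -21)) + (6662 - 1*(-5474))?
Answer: 8300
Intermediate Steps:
r(g) = -13 (r(g) = -9 - 4 = -13)
d(h) = (1 + h)**2 (d(h) = (1**2 + h)**2 = (1 + h)**2)
Q(u, A) = 113*u + 144*A (Q(u, A) = 113*u + (1 - 13)**2*A = 113*u + (-12)**2*A = 113*u + 144*A)
(6646 + Q(-66, -21)) + (6662 - 1*(-5474)) = (6646 + (113*(-66) + 144*(-21))) + (6662 - 1*(-5474)) = (6646 + (-7458 - 3024)) + (6662 + 5474) = (6646 - 10482) + 12136 = -3836 + 12136 = 8300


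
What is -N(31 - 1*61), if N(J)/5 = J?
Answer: 150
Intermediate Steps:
N(J) = 5*J
-N(31 - 1*61) = -5*(31 - 1*61) = -5*(31 - 61) = -5*(-30) = -1*(-150) = 150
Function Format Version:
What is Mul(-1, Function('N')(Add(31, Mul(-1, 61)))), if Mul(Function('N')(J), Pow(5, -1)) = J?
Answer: 150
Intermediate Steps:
Function('N')(J) = Mul(5, J)
Mul(-1, Function('N')(Add(31, Mul(-1, 61)))) = Mul(-1, Mul(5, Add(31, Mul(-1, 61)))) = Mul(-1, Mul(5, Add(31, -61))) = Mul(-1, Mul(5, -30)) = Mul(-1, -150) = 150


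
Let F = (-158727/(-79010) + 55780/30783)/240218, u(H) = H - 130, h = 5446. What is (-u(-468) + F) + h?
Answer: 3531205626020760401/584249771132940 ≈ 6044.0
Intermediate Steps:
u(H) = -130 + H
F = 9293271041/584249771132940 (F = (-158727*(-1/79010) + 55780*(1/30783))*(1/240218) = (158727/79010 + 55780/30783)*(1/240218) = (9293271041/2432164830)*(1/240218) = 9293271041/584249771132940 ≈ 1.5906e-5)
(-u(-468) + F) + h = (-(-130 - 468) + 9293271041/584249771132940) + 5446 = (-1*(-598) + 9293271041/584249771132940) + 5446 = (598 + 9293271041/584249771132940) + 5446 = 349381372430769161/584249771132940 + 5446 = 3531205626020760401/584249771132940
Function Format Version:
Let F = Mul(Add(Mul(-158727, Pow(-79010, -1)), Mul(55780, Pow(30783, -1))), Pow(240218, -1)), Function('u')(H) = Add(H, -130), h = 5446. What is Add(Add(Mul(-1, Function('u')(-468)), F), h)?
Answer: Rational(3531205626020760401, 584249771132940) ≈ 6044.0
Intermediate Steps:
Function('u')(H) = Add(-130, H)
F = Rational(9293271041, 584249771132940) (F = Mul(Add(Mul(-158727, Rational(-1, 79010)), Mul(55780, Rational(1, 30783))), Rational(1, 240218)) = Mul(Add(Rational(158727, 79010), Rational(55780, 30783)), Rational(1, 240218)) = Mul(Rational(9293271041, 2432164830), Rational(1, 240218)) = Rational(9293271041, 584249771132940) ≈ 1.5906e-5)
Add(Add(Mul(-1, Function('u')(-468)), F), h) = Add(Add(Mul(-1, Add(-130, -468)), Rational(9293271041, 584249771132940)), 5446) = Add(Add(Mul(-1, -598), Rational(9293271041, 584249771132940)), 5446) = Add(Add(598, Rational(9293271041, 584249771132940)), 5446) = Add(Rational(349381372430769161, 584249771132940), 5446) = Rational(3531205626020760401, 584249771132940)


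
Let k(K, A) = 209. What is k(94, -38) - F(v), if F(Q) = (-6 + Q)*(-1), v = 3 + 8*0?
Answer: 206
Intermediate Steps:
v = 3 (v = 3 + 0 = 3)
F(Q) = 6 - Q
k(94, -38) - F(v) = 209 - (6 - 1*3) = 209 - (6 - 3) = 209 - 1*3 = 209 - 3 = 206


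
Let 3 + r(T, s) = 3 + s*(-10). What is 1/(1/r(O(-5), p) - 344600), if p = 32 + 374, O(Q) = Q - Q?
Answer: -4060/1399076001 ≈ -2.9019e-6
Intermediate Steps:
O(Q) = 0
p = 406
r(T, s) = -10*s (r(T, s) = -3 + (3 + s*(-10)) = -3 + (3 - 10*s) = -10*s)
1/(1/r(O(-5), p) - 344600) = 1/(1/(-10*406) - 344600) = 1/(1/(-4060) - 344600) = 1/(-1/4060 - 344600) = 1/(-1399076001/4060) = -4060/1399076001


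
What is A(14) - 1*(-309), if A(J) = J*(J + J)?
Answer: 701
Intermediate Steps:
A(J) = 2*J² (A(J) = J*(2*J) = 2*J²)
A(14) - 1*(-309) = 2*14² - 1*(-309) = 2*196 + 309 = 392 + 309 = 701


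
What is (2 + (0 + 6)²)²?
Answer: 1444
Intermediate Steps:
(2 + (0 + 6)²)² = (2 + 6²)² = (2 + 36)² = 38² = 1444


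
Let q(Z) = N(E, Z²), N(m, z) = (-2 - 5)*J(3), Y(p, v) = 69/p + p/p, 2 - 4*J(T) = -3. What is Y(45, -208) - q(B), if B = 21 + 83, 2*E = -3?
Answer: 677/60 ≈ 11.283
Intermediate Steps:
E = -3/2 (E = (½)*(-3) = -3/2 ≈ -1.5000)
J(T) = 5/4 (J(T) = ½ - ¼*(-3) = ½ + ¾ = 5/4)
Y(p, v) = 1 + 69/p (Y(p, v) = 69/p + 1 = 1 + 69/p)
B = 104
N(m, z) = -35/4 (N(m, z) = (-2 - 5)*(5/4) = -7*5/4 = -35/4)
q(Z) = -35/4
Y(45, -208) - q(B) = (69 + 45)/45 - 1*(-35/4) = (1/45)*114 + 35/4 = 38/15 + 35/4 = 677/60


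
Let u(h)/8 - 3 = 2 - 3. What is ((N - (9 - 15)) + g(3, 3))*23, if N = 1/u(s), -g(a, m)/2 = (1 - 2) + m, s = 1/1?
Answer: 759/16 ≈ 47.438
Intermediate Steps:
s = 1
u(h) = 16 (u(h) = 24 + 8*(2 - 3) = 24 + 8*(-1) = 24 - 8 = 16)
g(a, m) = 2 - 2*m (g(a, m) = -2*((1 - 2) + m) = -2*(-1 + m) = 2 - 2*m)
N = 1/16 ≈ 0.062500
((N - (9 - 15)) + g(3, 3))*23 = ((1/16 - (9 - 15)) + (2 - 2*3))*23 = ((1/16 - 1*(-6)) + (2 - 6))*23 = ((1/16 + 6) - 4)*23 = (97/16 - 4)*23 = (33/16)*23 = 759/16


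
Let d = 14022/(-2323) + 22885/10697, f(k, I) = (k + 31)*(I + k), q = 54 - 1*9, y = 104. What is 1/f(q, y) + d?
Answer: -57710253635/14810082076 ≈ -3.8967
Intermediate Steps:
q = 45 (q = 54 - 9 = 45)
f(k, I) = (31 + k)*(I + k)
d = -96831479/24849131 (d = 14022*(-1/2323) + 22885*(1/10697) = -14022/2323 + 22885/10697 = -96831479/24849131 ≈ -3.8968)
1/f(q, y) + d = 1/(45² + 31*104 + 31*45 + 104*45) - 96831479/24849131 = 1/(2025 + 3224 + 1395 + 4680) - 96831479/24849131 = 1/11324 - 96831479/24849131 = -57710253635/14810082076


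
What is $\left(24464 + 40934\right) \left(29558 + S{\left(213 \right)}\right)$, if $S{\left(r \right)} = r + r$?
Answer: $1960893632$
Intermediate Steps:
$S{\left(r \right)} = 2 r$
$\left(24464 + 40934\right) \left(29558 + S{\left(213 \right)}\right) = \left(24464 + 40934\right) \left(29558 + 2 \cdot 213\right) = 65398 \left(29558 + 426\right) = 65398 \cdot 29984 = 1960893632$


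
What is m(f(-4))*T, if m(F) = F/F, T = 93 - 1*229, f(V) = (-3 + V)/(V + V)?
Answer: -136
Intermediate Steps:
f(V) = (-3 + V)/(2*V) (f(V) = (-3 + V)/((2*V)) = (-3 + V)*(1/(2*V)) = (-3 + V)/(2*V))
T = -136 (T = 93 - 229 = -136)
m(F) = 1
m(f(-4))*T = 1*(-136) = -136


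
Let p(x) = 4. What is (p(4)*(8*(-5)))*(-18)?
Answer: 2880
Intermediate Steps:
(p(4)*(8*(-5)))*(-18) = (4*(8*(-5)))*(-18) = (4*(-40))*(-18) = -160*(-18) = 2880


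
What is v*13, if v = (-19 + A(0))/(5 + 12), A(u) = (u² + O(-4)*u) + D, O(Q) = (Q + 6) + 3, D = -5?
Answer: -312/17 ≈ -18.353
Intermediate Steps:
O(Q) = 9 + Q (O(Q) = (6 + Q) + 3 = 9 + Q)
A(u) = -5 + u² + 5*u (A(u) = (u² + (9 - 4)*u) - 5 = (u² + 5*u) - 5 = -5 + u² + 5*u)
v = -24/17 (v = (-19 + (-5 + 0² + 5*0))/(5 + 12) = (-19 + (-5 + 0 + 0))/17 = (-19 - 5)*(1/17) = -24*1/17 = -24/17 ≈ -1.4118)
v*13 = -24/17*13 = -312/17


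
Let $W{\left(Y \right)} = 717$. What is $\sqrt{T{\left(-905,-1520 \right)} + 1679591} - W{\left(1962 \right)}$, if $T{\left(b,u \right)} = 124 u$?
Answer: $-717 + 3 \sqrt{165679} \approx 504.11$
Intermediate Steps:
$\sqrt{T{\left(-905,-1520 \right)} + 1679591} - W{\left(1962 \right)} = \sqrt{124 \left(-1520\right) + 1679591} - 717 = \sqrt{-188480 + 1679591} - 717 = \sqrt{1491111} - 717 = 3 \sqrt{165679} - 717 = -717 + 3 \sqrt{165679}$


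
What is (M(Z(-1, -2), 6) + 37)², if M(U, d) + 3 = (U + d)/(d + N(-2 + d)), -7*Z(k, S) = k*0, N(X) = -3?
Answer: 1296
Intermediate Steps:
Z(k, S) = 0 (Z(k, S) = -k*0/7 = -⅐*0 = 0)
M(U, d) = -3 + (U + d)/(-3 + d) (M(U, d) = -3 + (U + d)/(d - 3) = -3 + (U + d)/(-3 + d))
(M(Z(-1, -2), 6) + 37)² = ((9 + 0 - 2*6)/(-3 + 6) + 37)² = ((9 + 0 - 12)/3 + 37)² = ((⅓)*(-3) + 37)² = (-1 + 37)² = 36² = 1296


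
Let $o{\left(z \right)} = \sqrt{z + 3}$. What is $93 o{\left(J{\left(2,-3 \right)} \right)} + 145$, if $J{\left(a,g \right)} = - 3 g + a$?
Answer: $145 + 93 \sqrt{14} \approx 492.97$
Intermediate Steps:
$J{\left(a,g \right)} = a - 3 g$
$o{\left(z \right)} = \sqrt{3 + z}$
$93 o{\left(J{\left(2,-3 \right)} \right)} + 145 = 93 \sqrt{3 + \left(2 - -9\right)} + 145 = 93 \sqrt{3 + \left(2 + 9\right)} + 145 = 93 \sqrt{3 + 11} + 145 = 93 \sqrt{14} + 145 = 145 + 93 \sqrt{14}$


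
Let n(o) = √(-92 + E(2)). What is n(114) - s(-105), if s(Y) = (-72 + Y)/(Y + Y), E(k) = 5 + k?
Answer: -59/70 + I*√85 ≈ -0.84286 + 9.2195*I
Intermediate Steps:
s(Y) = (-72 + Y)/(2*Y) (s(Y) = (-72 + Y)/((2*Y)) = (-72 + Y)*(1/(2*Y)) = (-72 + Y)/(2*Y))
n(o) = I*√85 (n(o) = √(-92 + (5 + 2)) = √(-92 + 7) = √(-85) = I*√85)
n(114) - s(-105) = I*√85 - (-72 - 105)/(2*(-105)) = I*√85 - (-1)*(-177)/(2*105) = I*√85 - 1*59/70 = I*√85 - 59/70 = -59/70 + I*√85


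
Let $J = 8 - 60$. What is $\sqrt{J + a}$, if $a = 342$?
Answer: $\sqrt{290} \approx 17.029$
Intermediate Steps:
$J = -52$ ($J = 8 - 60 = -52$)
$\sqrt{J + a} = \sqrt{-52 + 342} = \sqrt{290}$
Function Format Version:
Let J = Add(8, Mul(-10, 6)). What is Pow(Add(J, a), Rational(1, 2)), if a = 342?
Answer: Pow(290, Rational(1, 2)) ≈ 17.029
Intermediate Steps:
J = -52 (J = Add(8, -60) = -52)
Pow(Add(J, a), Rational(1, 2)) = Pow(Add(-52, 342), Rational(1, 2)) = Pow(290, Rational(1, 2))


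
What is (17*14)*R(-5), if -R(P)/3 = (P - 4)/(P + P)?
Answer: -3213/5 ≈ -642.60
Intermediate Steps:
R(P) = -3*(-4 + P)/(2*P) (R(P) = -3*(P - 4)/(P + P) = -3*(-4 + P)/(2*P))
(17*14)*R(-5) = (17*14)*(-3/2 + 6/(-5)) = 238*(-3/2 + 6*(-⅕)) = 238*(-3/2 - 6/5) = 238*(-27/10) = -3213/5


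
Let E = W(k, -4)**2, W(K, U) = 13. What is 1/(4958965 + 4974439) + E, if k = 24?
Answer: 1678745277/9933404 ≈ 169.00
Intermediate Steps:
E = 169 (E = 13**2 = 169)
1/(4958965 + 4974439) + E = 1/(4958965 + 4974439) + 169 = 1/9933404 + 169 = 1678745277/9933404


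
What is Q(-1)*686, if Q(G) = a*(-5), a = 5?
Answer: -17150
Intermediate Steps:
Q(G) = -25 (Q(G) = 5*(-5) = -25)
Q(-1)*686 = -25*686 = -17150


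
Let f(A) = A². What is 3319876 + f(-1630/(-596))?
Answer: 294818932529/88804 ≈ 3.3199e+6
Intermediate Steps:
3319876 + f(-1630/(-596)) = 3319876 + (-1630/(-596))² = 3319876 + (-1630*(-1/596))² = 3319876 + (815/298)² = 3319876 + 664225/88804 = 294818932529/88804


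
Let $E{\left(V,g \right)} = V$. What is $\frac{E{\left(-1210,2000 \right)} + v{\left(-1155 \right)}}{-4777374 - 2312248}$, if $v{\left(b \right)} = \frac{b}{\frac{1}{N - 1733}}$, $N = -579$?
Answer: $- \frac{1334575}{3544811} \approx -0.37649$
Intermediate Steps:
$v{\left(b \right)} = - 2312 b$ ($v{\left(b \right)} = \frac{b}{\frac{1}{-579 - 1733}} = \frac{b}{\frac{1}{-2312}} = \frac{b}{- \frac{1}{2312}} = b \left(-2312\right) = - 2312 b$)
$\frac{E{\left(-1210,2000 \right)} + v{\left(-1155 \right)}}{-4777374 - 2312248} = \frac{-1210 - -2670360}{-4777374 - 2312248} = \frac{-1210 + 2670360}{-7089622} = 2669150 \left(- \frac{1}{7089622}\right) = - \frac{1334575}{3544811}$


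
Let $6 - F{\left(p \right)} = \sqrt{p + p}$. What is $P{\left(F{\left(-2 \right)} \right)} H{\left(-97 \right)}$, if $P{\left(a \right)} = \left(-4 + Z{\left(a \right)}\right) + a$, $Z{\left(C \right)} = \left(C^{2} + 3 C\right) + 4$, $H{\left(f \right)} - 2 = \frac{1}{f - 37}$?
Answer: $\frac{7476}{67} - \frac{4272 i}{67} \approx 111.58 - 63.761 i$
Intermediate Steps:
$H{\left(f \right)} = 2 + \frac{1}{-37 + f}$ ($H{\left(f \right)} = 2 + \frac{1}{f - 37} = 2 + \frac{1}{-37 + f}$)
$F{\left(p \right)} = 6 - \sqrt{2} \sqrt{p}$ ($F{\left(p \right)} = 6 - \sqrt{p + p} = 6 - \sqrt{2 p} = 6 - \sqrt{2} \sqrt{p}$)
$Z{\left(C \right)} = 4 + C^{2} + 3 C$
$P{\left(a \right)} = a^{2} + 4 a$ ($P{\left(a \right)} = \left(-4 + \left(4 + a^{2} + 3 a\right)\right) + a = \left(a^{2} + 3 a\right) + a = a^{2} + 4 a$)
$P{\left(F{\left(-2 \right)} \right)} H{\left(-97 \right)} = \left(6 - \sqrt{2} \sqrt{-2}\right) \left(4 + \left(6 - \sqrt{2} \sqrt{-2}\right)\right) \frac{-73 + 2 \left(-97\right)}{-37 - 97} = \left(6 - \sqrt{2} i \sqrt{2}\right) \left(4 + \left(6 - \sqrt{2} i \sqrt{2}\right)\right) \frac{-73 - 194}{-134} = \left(6 - 2 i\right) \left(4 + \left(6 - 2 i\right)\right) \left(\left(- \frac{1}{134}\right) \left(-267\right)\right) = \left(6 - 2 i\right) \left(10 - 2 i\right) \frac{267}{134} = \frac{267 \left(6 - 2 i\right) \left(10 - 2 i\right)}{134}$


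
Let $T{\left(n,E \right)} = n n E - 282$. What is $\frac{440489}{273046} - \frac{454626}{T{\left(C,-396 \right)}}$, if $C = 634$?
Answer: $\frac{11706484639393}{7243676379578} \approx 1.6161$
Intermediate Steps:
$T{\left(n,E \right)} = -282 + E n^{2}$ ($T{\left(n,E \right)} = n^{2} E - 282 = E n^{2} - 282 = -282 + E n^{2}$)
$\frac{440489}{273046} - \frac{454626}{T{\left(C,-396 \right)}} = \frac{440489}{273046} - \frac{454626}{-282 - 396 \cdot 634^{2}} = 440489 \cdot \frac{1}{273046} - \frac{454626}{-282 - 159174576} = \frac{440489}{273046} - \frac{454626}{-282 - 159174576} = \frac{440489}{273046} - \frac{454626}{-159174858} = \frac{440489}{273046} - - \frac{75771}{26529143} = \frac{440489}{273046} + \frac{75771}{26529143} = \frac{11706484639393}{7243676379578}$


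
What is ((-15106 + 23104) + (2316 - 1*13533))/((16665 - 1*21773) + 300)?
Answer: 3219/4808 ≈ 0.66951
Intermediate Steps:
((-15106 + 23104) + (2316 - 1*13533))/((16665 - 1*21773) + 300) = (7998 + (2316 - 13533))/((16665 - 21773) + 300) = (7998 - 11217)/(-5108 + 300) = -3219/(-4808) = -3219*(-1/4808) = 3219/4808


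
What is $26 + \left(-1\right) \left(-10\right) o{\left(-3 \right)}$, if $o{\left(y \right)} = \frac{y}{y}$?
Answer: $36$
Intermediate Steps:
$o{\left(y \right)} = 1$
$26 + \left(-1\right) \left(-10\right) o{\left(-3 \right)} = 26 + \left(-1\right) \left(-10\right) 1 = 26 + 10 \cdot 1 = 26 + 10 = 36$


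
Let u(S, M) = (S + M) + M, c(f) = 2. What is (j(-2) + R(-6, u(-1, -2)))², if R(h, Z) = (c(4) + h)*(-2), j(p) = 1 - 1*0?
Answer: 81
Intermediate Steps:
j(p) = 1 (j(p) = 1 + 0 = 1)
u(S, M) = S + 2*M (u(S, M) = (M + S) + M = S + 2*M)
R(h, Z) = -4 - 2*h (R(h, Z) = (2 + h)*(-2) = -4 - 2*h)
(j(-2) + R(-6, u(-1, -2)))² = (1 + (-4 - 2*(-6)))² = (1 + (-4 + 12))² = (1 + 8)² = 9² = 81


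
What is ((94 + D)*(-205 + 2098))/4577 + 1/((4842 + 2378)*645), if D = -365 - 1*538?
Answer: -7131748960723/21314631300 ≈ -334.59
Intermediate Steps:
D = -903 (D = -365 - 538 = -903)
((94 + D)*(-205 + 2098))/4577 + 1/((4842 + 2378)*645) = ((94 - 903)*(-205 + 2098))/4577 + 1/((4842 + 2378)*645) = -809*1893*(1/4577) + (1/645)/7220 = -1531437*1/4577 + (1/7220)*(1/645) = -1531437/4577 + 1/4656900 = -7131748960723/21314631300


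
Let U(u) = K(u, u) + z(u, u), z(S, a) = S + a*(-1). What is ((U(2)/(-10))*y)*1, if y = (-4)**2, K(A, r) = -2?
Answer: 16/5 ≈ 3.2000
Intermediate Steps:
z(S, a) = S - a
U(u) = -2 (U(u) = -2 + (u - u) = -2 + 0 = -2)
y = 16
((U(2)/(-10))*y)*1 = (-2/(-10)*16)*1 = (-2*(-1/10)*16)*1 = ((1/5)*16)*1 = (16/5)*1 = 16/5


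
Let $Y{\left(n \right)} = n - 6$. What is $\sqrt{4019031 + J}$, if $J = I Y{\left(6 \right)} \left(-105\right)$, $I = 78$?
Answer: $3 \sqrt{446559} \approx 2004.8$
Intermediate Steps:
$Y{\left(n \right)} = -6 + n$
$J = 0$ ($J = 78 \left(-6 + 6\right) \left(-105\right) = 78 \cdot 0 \left(-105\right) = 0 \left(-105\right) = 0$)
$\sqrt{4019031 + J} = \sqrt{4019031 + 0} = \sqrt{4019031} = 3 \sqrt{446559}$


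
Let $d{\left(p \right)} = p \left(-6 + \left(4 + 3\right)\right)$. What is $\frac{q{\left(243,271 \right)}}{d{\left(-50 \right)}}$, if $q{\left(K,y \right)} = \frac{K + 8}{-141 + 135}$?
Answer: $\frac{251}{300} \approx 0.83667$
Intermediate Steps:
$d{\left(p \right)} = p$ ($d{\left(p \right)} = p \left(-6 + 7\right) = p 1 = p$)
$q{\left(K,y \right)} = - \frac{4}{3} - \frac{K}{6}$ ($q{\left(K,y \right)} = \frac{8 + K}{-6} = \left(8 + K\right) \left(- \frac{1}{6}\right) = - \frac{4}{3} - \frac{K}{6}$)
$\frac{q{\left(243,271 \right)}}{d{\left(-50 \right)}} = \frac{- \frac{4}{3} - \frac{81}{2}}{-50} = \left(- \frac{4}{3} - \frac{81}{2}\right) \left(- \frac{1}{50}\right) = \left(- \frac{251}{6}\right) \left(- \frac{1}{50}\right) = \frac{251}{300}$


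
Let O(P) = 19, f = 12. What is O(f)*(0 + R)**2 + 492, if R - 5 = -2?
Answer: 663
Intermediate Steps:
R = 3 (R = 5 - 2 = 3)
O(f)*(0 + R)**2 + 492 = 19*(0 + 3)**2 + 492 = 19*3**2 + 492 = 19*9 + 492 = 171 + 492 = 663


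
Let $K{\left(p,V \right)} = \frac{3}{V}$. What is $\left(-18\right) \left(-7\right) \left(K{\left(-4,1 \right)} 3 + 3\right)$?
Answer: $1512$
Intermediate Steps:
$\left(-18\right) \left(-7\right) \left(K{\left(-4,1 \right)} 3 + 3\right) = \left(-18\right) \left(-7\right) \left(\frac{3}{1} \cdot 3 + 3\right) = 126 \left(3 \cdot 1 \cdot 3 + 3\right) = 126 \left(3 \cdot 3 + 3\right) = 126 \left(9 + 3\right) = 126 \cdot 12 = 1512$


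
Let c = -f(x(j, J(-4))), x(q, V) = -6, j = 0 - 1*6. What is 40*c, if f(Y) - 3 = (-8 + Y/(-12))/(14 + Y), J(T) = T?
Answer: -165/2 ≈ -82.500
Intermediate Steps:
j = -6 (j = 0 - 6 = -6)
f(Y) = 3 + (-8 - Y/12)/(14 + Y) (f(Y) = 3 + (-8 + Y/(-12))/(14 + Y) = 3 + (-8 + Y*(-1/12))/(14 + Y) = 3 + (-8 - Y/12)/(14 + Y))
c = -33/16 (c = -(408 + 35*(-6))/(12*(14 - 6)) = -(408 - 210)/(12*8) = -198/(12*8) = -1*33/16 = -33/16 ≈ -2.0625)
40*c = 40*(-33/16) = -165/2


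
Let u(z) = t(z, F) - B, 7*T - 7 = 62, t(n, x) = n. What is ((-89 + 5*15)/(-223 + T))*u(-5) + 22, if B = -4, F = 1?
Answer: 16363/746 ≈ 21.934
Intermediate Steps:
T = 69/7 (T = 1 + (⅐)*62 = 1 + 62/7 = 69/7 ≈ 9.8571)
u(z) = 4 + z (u(z) = z - 1*(-4) = z + 4 = 4 + z)
((-89 + 5*15)/(-223 + T))*u(-5) + 22 = ((-89 + 5*15)/(-223 + 69/7))*(4 - 5) + 22 = ((-89 + 75)/(-1492/7))*(-1) + 22 = -14*(-7/1492)*(-1) + 22 = (49/746)*(-1) + 22 = -49/746 + 22 = 16363/746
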